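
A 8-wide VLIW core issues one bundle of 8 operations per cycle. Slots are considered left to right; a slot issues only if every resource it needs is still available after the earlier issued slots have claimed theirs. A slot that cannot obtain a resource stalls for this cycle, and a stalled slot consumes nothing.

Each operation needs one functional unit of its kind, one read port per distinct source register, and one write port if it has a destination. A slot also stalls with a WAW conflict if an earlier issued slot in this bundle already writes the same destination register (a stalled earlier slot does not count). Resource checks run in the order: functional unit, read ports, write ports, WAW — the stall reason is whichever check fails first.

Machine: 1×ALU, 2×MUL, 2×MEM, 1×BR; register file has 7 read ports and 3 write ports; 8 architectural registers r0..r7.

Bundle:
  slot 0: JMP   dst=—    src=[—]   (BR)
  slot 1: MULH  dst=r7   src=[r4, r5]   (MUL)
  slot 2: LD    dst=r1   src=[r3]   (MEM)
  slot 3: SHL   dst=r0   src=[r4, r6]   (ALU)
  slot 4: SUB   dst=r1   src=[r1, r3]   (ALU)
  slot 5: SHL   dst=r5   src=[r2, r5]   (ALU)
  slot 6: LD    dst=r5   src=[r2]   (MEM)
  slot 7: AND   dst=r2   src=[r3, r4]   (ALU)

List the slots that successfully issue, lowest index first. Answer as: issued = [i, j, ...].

issued = [0, 1, 2, 3]

  0. BR ⇒ go  {1A/2Mu/2Ld/0B | 7r 3w}
  1. MUL→r7 ⇒ go  {1A/1Mu/2Ld/0B | 5r 2w}
  2. MEM→r1 ⇒ go  {1A/1Mu/1Ld/0B | 4r 1w}
  3. ALU→r0 ⇒ go  {0A/1Mu/1Ld/0B | 2r 0w}
  4. ALU→r1 ⇒ no(FU)  {0A/1Mu/1Ld/0B | 2r 0w}
  5. ALU→r5 ⇒ no(FU)  {0A/1Mu/1Ld/0B | 2r 0w}
  6. MEM→r5 ⇒ no(WR_PORT)  {0A/1Mu/1Ld/0B | 2r 0w}
  7. ALU→r2 ⇒ no(FU)  {0A/1Mu/1Ld/0B | 2r 0w}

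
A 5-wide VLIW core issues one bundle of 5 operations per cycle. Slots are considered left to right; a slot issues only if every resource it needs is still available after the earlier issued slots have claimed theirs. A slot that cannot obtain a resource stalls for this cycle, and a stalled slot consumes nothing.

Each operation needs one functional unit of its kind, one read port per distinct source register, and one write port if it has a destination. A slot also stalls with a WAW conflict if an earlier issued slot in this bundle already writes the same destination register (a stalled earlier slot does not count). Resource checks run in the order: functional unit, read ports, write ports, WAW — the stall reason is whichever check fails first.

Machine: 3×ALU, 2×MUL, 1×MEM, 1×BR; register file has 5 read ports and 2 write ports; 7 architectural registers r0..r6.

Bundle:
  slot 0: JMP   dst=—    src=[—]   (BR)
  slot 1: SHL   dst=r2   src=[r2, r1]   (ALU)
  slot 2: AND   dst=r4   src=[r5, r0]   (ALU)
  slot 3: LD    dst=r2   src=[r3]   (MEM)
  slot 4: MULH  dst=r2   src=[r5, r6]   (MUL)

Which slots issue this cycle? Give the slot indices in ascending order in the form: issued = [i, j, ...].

  0. BR ⇒ go  {3A/2Mu/1Ld/0B | 5r 2w}
  1. ALU→r2 ⇒ go  {2A/2Mu/1Ld/0B | 3r 1w}
  2. ALU→r4 ⇒ go  {1A/2Mu/1Ld/0B | 1r 0w}
  3. MEM→r2 ⇒ no(WR_PORT)  {1A/2Mu/1Ld/0B | 1r 0w}
  4. MUL→r2 ⇒ no(RD_PORT)  {1A/2Mu/1Ld/0B | 1r 0w}

issued = [0, 1, 2]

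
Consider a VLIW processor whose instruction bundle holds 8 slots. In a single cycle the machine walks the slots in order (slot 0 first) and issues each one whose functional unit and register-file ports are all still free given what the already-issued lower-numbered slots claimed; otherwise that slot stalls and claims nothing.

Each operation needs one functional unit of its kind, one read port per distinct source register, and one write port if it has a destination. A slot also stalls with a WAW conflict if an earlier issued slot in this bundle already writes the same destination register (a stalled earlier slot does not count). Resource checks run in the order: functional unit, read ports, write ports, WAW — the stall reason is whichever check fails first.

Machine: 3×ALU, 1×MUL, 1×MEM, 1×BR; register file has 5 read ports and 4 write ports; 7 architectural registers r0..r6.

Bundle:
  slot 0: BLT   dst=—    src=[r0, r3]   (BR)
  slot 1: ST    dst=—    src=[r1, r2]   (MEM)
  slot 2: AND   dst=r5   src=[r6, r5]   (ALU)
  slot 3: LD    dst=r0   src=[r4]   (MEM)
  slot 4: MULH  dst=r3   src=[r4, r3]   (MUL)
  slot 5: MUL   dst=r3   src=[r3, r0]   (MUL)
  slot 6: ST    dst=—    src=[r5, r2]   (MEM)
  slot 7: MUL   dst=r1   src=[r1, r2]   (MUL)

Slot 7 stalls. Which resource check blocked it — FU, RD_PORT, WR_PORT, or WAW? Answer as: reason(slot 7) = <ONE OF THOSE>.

slot 0 (BR): ISSUE — free A3,Mu1,Ld1,B0 rp3 wp4
slot 1 (MEM): ISSUE — free A3,Mu1,Ld0,B0 rp1 wp4
slot 2 (ALU): stall RD_PORT — free A3,Mu1,Ld0,B0 rp1 wp4
slot 3 (MEM): stall FU — free A3,Mu1,Ld0,B0 rp1 wp4
slot 4 (MUL): stall RD_PORT — free A3,Mu1,Ld0,B0 rp1 wp4
slot 5 (MUL): stall RD_PORT — free A3,Mu1,Ld0,B0 rp1 wp4
slot 6 (MEM): stall FU — free A3,Mu1,Ld0,B0 rp1 wp4
slot 7 (MUL): stall RD_PORT — free A3,Mu1,Ld0,B0 rp1 wp4

reason(slot 7) = RD_PORT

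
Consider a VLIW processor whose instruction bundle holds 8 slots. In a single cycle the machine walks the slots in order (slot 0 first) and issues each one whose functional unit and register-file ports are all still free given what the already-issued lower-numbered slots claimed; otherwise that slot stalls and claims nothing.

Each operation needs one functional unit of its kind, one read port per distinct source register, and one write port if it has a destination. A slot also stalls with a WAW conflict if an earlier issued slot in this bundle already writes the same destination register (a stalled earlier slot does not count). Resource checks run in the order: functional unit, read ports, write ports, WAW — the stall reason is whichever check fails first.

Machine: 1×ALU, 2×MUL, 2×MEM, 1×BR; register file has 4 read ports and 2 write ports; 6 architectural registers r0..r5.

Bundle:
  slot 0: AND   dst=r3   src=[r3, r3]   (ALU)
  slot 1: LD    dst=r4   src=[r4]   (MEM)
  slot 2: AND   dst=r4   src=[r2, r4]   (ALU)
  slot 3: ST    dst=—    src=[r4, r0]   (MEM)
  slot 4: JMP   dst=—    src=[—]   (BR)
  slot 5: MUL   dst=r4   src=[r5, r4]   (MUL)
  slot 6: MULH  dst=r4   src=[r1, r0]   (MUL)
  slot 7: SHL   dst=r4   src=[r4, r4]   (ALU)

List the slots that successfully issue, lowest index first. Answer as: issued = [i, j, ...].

  0. ALU→r3 ⇒ go  {0A/2Mu/2Ld/1B | 3r 1w}
  1. MEM→r4 ⇒ go  {0A/2Mu/1Ld/1B | 2r 0w}
  2. ALU→r4 ⇒ no(FU)  {0A/2Mu/1Ld/1B | 2r 0w}
  3. MEM ⇒ go  {0A/2Mu/0Ld/1B | 0r 0w}
  4. BR ⇒ go  {0A/2Mu/0Ld/0B | 0r 0w}
  5. MUL→r4 ⇒ no(RD_PORT)  {0A/2Mu/0Ld/0B | 0r 0w}
  6. MUL→r4 ⇒ no(RD_PORT)  {0A/2Mu/0Ld/0B | 0r 0w}
  7. ALU→r4 ⇒ no(FU)  {0A/2Mu/0Ld/0B | 0r 0w}

issued = [0, 1, 3, 4]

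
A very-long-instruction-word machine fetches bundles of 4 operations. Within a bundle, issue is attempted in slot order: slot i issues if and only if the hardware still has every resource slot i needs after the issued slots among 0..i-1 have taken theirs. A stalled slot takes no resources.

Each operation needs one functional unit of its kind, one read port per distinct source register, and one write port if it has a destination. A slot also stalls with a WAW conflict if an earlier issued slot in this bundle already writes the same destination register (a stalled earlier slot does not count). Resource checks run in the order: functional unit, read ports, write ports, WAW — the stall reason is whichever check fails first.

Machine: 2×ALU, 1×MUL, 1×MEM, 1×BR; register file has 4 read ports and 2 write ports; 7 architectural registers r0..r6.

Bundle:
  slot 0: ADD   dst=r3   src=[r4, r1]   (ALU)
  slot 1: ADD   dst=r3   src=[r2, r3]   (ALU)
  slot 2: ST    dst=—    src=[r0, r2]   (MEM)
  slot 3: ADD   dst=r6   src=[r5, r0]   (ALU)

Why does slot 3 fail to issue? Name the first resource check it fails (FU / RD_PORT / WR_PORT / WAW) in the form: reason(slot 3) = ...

reason(slot 3) = RD_PORT

[0] ALU needs rd=2 wr=1: ok; after: ALU=1 MUL=1 MEM=1 BR=1, R=2, W=1
[1] ALU needs rd=2 wr=1: WAW; after: ALU=1 MUL=1 MEM=1 BR=1, R=2, W=1
[2] MEM needs rd=2 wr=0: ok; after: ALU=1 MUL=1 MEM=0 BR=1, R=0, W=1
[3] ALU needs rd=2 wr=1: RD_PORT; after: ALU=1 MUL=1 MEM=0 BR=1, R=0, W=1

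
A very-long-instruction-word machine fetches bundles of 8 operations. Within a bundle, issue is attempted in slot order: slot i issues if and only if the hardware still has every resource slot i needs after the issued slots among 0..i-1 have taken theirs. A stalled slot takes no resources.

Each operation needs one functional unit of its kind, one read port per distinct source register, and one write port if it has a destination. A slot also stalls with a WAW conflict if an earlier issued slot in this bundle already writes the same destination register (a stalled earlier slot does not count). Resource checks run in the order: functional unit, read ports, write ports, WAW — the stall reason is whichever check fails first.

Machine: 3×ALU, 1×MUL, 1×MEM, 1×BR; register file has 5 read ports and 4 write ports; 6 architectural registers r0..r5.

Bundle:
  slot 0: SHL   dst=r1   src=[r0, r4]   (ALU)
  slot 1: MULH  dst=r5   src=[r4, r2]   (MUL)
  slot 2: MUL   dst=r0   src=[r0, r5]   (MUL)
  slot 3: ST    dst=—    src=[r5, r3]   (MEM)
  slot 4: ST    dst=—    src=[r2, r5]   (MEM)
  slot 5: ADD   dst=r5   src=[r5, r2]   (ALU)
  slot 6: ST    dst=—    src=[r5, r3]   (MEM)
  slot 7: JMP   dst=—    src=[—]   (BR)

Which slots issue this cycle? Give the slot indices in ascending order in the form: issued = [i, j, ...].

issued = [0, 1, 7]

slot 0 (ALU): ISSUE — free A2,Mu1,Ld1,B1 rp3 wp3
slot 1 (MUL): ISSUE — free A2,Mu0,Ld1,B1 rp1 wp2
slot 2 (MUL): stall FU — free A2,Mu0,Ld1,B1 rp1 wp2
slot 3 (MEM): stall RD_PORT — free A2,Mu0,Ld1,B1 rp1 wp2
slot 4 (MEM): stall RD_PORT — free A2,Mu0,Ld1,B1 rp1 wp2
slot 5 (ALU): stall RD_PORT — free A2,Mu0,Ld1,B1 rp1 wp2
slot 6 (MEM): stall RD_PORT — free A2,Mu0,Ld1,B1 rp1 wp2
slot 7 (BR): ISSUE — free A2,Mu0,Ld1,B0 rp1 wp2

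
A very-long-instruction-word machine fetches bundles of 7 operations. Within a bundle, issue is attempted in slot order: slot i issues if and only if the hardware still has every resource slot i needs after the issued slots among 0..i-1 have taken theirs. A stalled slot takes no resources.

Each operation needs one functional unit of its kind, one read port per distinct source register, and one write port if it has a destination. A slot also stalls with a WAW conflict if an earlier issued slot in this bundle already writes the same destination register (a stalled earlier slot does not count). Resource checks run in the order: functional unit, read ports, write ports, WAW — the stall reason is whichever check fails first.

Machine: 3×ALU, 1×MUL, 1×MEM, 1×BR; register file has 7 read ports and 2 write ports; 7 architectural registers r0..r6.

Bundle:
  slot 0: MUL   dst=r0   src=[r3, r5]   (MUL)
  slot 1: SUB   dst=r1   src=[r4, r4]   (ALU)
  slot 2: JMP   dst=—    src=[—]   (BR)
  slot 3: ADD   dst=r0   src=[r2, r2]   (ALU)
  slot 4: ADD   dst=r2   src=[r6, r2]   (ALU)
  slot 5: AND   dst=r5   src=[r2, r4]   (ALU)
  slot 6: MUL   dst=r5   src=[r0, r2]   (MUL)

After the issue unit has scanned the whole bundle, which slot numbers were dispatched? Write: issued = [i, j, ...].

(0) want 1×MUL +2rd +1wr — yes → AL3|MU0|ME1|BR1|rd5|wr1
(1) want 1×ALU +1rd +1wr — yes → AL2|MU0|ME1|BR1|rd4|wr0
(2) want 1×BR +0rd +0wr — yes → AL2|MU0|ME1|BR0|rd4|wr0
(3) want 1×ALU +1rd +1wr — WR_PORT → AL2|MU0|ME1|BR0|rd4|wr0
(4) want 1×ALU +2rd +1wr — WR_PORT → AL2|MU0|ME1|BR0|rd4|wr0
(5) want 1×ALU +2rd +1wr — WR_PORT → AL2|MU0|ME1|BR0|rd4|wr0
(6) want 1×MUL +2rd +1wr — FU → AL2|MU0|ME1|BR0|rd4|wr0

issued = [0, 1, 2]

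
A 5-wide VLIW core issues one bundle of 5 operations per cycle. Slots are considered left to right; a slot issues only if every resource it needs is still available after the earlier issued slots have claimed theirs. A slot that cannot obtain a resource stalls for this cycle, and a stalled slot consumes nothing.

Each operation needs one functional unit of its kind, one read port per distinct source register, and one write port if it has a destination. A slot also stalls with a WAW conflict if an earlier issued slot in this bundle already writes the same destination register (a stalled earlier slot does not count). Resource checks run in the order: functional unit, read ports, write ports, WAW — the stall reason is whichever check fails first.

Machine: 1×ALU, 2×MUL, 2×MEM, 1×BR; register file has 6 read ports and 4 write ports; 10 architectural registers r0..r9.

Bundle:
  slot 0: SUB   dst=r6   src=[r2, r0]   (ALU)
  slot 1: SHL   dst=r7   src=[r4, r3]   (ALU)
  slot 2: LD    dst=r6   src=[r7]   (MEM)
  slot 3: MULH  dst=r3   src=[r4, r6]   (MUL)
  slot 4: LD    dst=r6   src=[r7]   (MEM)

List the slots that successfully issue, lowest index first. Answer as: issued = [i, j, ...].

  0. ALU→r6 ⇒ go  {0A/2Mu/2Ld/1B | 4r 3w}
  1. ALU→r7 ⇒ no(FU)  {0A/2Mu/2Ld/1B | 4r 3w}
  2. MEM→r6 ⇒ no(WAW)  {0A/2Mu/2Ld/1B | 4r 3w}
  3. MUL→r3 ⇒ go  {0A/1Mu/2Ld/1B | 2r 2w}
  4. MEM→r6 ⇒ no(WAW)  {0A/1Mu/2Ld/1B | 2r 2w}

issued = [0, 3]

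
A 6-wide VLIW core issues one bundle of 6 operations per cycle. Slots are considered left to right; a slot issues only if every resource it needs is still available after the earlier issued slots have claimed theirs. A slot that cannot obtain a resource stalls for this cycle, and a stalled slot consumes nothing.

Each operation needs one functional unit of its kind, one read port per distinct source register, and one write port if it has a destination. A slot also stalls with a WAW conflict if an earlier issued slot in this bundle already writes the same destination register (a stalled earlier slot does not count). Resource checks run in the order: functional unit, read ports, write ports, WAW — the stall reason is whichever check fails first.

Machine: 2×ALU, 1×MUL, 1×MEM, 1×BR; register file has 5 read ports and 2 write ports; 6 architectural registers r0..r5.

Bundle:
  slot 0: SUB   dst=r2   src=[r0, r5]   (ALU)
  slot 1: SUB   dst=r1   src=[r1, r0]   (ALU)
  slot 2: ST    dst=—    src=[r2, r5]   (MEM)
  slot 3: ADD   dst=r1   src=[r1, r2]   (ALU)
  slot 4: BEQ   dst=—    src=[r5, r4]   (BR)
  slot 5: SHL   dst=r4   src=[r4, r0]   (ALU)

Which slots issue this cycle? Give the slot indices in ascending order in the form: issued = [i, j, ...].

slot 0 (ALU): ISSUE — free A1,Mu1,Ld1,B1 rp3 wp1
slot 1 (ALU): ISSUE — free A0,Mu1,Ld1,B1 rp1 wp0
slot 2 (MEM): stall RD_PORT — free A0,Mu1,Ld1,B1 rp1 wp0
slot 3 (ALU): stall FU — free A0,Mu1,Ld1,B1 rp1 wp0
slot 4 (BR): stall RD_PORT — free A0,Mu1,Ld1,B1 rp1 wp0
slot 5 (ALU): stall FU — free A0,Mu1,Ld1,B1 rp1 wp0

issued = [0, 1]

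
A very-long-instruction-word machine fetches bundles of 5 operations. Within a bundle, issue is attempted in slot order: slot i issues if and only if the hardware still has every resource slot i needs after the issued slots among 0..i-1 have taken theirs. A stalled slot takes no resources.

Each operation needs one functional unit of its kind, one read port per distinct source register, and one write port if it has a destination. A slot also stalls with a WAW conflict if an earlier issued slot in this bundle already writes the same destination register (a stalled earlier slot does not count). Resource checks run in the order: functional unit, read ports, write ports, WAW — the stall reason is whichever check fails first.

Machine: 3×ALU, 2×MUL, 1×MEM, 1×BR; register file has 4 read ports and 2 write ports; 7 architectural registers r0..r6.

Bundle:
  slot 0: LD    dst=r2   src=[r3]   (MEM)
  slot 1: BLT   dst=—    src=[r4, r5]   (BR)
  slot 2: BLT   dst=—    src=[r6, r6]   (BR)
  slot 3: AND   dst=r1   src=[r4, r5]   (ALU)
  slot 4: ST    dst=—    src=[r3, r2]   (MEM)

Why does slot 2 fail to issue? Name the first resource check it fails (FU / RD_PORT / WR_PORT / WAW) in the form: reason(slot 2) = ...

  0. MEM→r2 ⇒ go  {3A/2Mu/0Ld/1B | 3r 1w}
  1. BR ⇒ go  {3A/2Mu/0Ld/0B | 1r 1w}
  2. BR ⇒ no(FU)  {3A/2Mu/0Ld/0B | 1r 1w}
  3. ALU→r1 ⇒ no(RD_PORT)  {3A/2Mu/0Ld/0B | 1r 1w}
  4. MEM ⇒ no(FU)  {3A/2Mu/0Ld/0B | 1r 1w}

reason(slot 2) = FU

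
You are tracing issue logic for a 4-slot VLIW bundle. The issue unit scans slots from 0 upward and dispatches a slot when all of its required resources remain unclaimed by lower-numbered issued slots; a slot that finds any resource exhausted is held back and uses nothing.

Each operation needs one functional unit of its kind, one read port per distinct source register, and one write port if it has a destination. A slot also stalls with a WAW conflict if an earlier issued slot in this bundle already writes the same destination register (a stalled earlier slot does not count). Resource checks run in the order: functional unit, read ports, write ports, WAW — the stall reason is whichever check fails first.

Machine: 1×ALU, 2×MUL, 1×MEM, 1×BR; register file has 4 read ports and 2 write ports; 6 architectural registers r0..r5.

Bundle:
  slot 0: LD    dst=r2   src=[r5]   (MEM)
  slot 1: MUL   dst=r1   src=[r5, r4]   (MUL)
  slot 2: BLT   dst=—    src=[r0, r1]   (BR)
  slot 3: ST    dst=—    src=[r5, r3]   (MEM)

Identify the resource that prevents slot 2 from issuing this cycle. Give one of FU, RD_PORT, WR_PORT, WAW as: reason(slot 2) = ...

(0) want 1×MEM +1rd +1wr — yes → AL1|MU2|ME0|BR1|rd3|wr1
(1) want 1×MUL +2rd +1wr — yes → AL1|MU1|ME0|BR1|rd1|wr0
(2) want 1×BR +2rd +0wr — RD_PORT → AL1|MU1|ME0|BR1|rd1|wr0
(3) want 1×MEM +2rd +0wr — FU → AL1|MU1|ME0|BR1|rd1|wr0

reason(slot 2) = RD_PORT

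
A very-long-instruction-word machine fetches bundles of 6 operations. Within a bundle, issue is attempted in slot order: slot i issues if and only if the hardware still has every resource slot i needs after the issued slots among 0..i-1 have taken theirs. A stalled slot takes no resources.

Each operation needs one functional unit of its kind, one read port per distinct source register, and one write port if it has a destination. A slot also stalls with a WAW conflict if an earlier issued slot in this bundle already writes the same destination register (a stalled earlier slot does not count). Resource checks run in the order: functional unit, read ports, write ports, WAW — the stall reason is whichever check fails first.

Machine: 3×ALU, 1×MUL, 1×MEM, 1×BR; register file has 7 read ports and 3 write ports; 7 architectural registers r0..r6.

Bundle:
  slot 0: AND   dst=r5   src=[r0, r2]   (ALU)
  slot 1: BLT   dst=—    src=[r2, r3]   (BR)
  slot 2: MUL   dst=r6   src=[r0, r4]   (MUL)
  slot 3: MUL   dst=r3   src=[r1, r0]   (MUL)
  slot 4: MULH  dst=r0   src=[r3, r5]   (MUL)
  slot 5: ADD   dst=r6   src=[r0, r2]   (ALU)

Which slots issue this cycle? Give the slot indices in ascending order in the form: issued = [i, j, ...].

#0 ALU src=r0,r2 dispatched  <A:2 Mu:1 Ld:1 B:1 rd:5 wr:2>
#1 BR src=r2,r3 dispatched  <A:2 Mu:1 Ld:1 B:0 rd:3 wr:2>
#2 MUL src=r0,r4 dispatched  <A:2 Mu:0 Ld:1 B:0 rd:1 wr:1>
#3 MUL src=r1,r0 held:FU  <A:2 Mu:0 Ld:1 B:0 rd:1 wr:1>
#4 MUL src=r3,r5 held:FU  <A:2 Mu:0 Ld:1 B:0 rd:1 wr:1>
#5 ALU src=r0,r2 held:RD_PORT  <A:2 Mu:0 Ld:1 B:0 rd:1 wr:1>

issued = [0, 1, 2]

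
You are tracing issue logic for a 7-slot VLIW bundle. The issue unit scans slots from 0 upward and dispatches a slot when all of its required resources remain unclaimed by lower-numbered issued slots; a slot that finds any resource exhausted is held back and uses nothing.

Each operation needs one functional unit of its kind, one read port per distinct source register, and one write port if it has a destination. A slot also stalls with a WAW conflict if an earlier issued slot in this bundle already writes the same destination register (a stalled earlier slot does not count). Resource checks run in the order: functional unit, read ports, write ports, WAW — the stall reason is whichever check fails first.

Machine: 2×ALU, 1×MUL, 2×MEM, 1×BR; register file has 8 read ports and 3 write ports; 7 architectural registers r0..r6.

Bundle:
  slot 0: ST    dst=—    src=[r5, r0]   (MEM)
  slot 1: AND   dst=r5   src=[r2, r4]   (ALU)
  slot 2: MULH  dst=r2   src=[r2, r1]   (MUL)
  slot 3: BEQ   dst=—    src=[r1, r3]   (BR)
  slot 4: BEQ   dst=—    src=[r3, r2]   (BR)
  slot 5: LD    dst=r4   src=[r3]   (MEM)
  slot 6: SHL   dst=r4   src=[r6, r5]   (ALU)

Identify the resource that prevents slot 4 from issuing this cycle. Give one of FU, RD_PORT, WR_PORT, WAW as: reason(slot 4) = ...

#0 MEM src=r5,r0 dispatched  <A:2 Mu:1 Ld:1 B:1 rd:6 wr:3>
#1 ALU src=r2,r4 dispatched  <A:1 Mu:1 Ld:1 B:1 rd:4 wr:2>
#2 MUL src=r2,r1 dispatched  <A:1 Mu:0 Ld:1 B:1 rd:2 wr:1>
#3 BR src=r1,r3 dispatched  <A:1 Mu:0 Ld:1 B:0 rd:0 wr:1>
#4 BR src=r3,r2 held:FU  <A:1 Mu:0 Ld:1 B:0 rd:0 wr:1>
#5 MEM src=r3 held:RD_PORT  <A:1 Mu:0 Ld:1 B:0 rd:0 wr:1>
#6 ALU src=r6,r5 held:RD_PORT  <A:1 Mu:0 Ld:1 B:0 rd:0 wr:1>

reason(slot 4) = FU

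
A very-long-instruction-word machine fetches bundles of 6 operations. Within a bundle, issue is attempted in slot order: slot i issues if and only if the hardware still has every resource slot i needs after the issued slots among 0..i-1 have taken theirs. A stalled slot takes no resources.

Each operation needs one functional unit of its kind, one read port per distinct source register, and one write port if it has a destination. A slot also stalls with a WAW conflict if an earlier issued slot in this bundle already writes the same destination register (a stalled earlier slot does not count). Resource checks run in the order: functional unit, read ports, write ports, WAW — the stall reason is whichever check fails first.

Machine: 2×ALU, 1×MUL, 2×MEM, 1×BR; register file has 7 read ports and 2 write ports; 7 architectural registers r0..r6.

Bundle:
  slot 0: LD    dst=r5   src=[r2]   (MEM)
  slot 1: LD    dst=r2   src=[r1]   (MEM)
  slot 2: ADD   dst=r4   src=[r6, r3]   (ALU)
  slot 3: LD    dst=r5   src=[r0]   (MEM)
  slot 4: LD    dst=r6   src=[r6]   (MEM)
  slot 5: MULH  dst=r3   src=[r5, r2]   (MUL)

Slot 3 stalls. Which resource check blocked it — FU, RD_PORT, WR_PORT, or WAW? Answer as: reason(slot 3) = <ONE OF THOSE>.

reason(slot 3) = FU

(0) want 1×MEM +1rd +1wr — yes → AL2|MU1|ME1|BR1|rd6|wr1
(1) want 1×MEM +1rd +1wr — yes → AL2|MU1|ME0|BR1|rd5|wr0
(2) want 1×ALU +2rd +1wr — WR_PORT → AL2|MU1|ME0|BR1|rd5|wr0
(3) want 1×MEM +1rd +1wr — FU → AL2|MU1|ME0|BR1|rd5|wr0
(4) want 1×MEM +1rd +1wr — FU → AL2|MU1|ME0|BR1|rd5|wr0
(5) want 1×MUL +2rd +1wr — WR_PORT → AL2|MU1|ME0|BR1|rd5|wr0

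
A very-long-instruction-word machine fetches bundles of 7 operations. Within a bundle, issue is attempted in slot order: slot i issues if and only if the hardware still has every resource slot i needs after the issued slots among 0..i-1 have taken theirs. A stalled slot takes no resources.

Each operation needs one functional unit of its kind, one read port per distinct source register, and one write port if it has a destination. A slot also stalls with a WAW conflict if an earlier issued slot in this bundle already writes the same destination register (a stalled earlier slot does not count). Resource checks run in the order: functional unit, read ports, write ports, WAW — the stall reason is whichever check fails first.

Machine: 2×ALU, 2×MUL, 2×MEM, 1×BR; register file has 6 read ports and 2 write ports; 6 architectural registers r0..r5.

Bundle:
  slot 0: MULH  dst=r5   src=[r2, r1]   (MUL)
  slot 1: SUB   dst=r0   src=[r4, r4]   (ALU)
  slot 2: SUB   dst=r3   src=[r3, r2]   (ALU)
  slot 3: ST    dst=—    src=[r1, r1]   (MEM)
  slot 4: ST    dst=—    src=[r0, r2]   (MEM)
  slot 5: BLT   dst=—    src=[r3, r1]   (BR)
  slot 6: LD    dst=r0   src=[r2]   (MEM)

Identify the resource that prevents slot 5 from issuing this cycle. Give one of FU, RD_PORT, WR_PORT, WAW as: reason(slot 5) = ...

reason(slot 5) = RD_PORT

(0) want 1×MUL +2rd +1wr — yes → AL2|MU1|ME2|BR1|rd4|wr1
(1) want 1×ALU +1rd +1wr — yes → AL1|MU1|ME2|BR1|rd3|wr0
(2) want 1×ALU +2rd +1wr — WR_PORT → AL1|MU1|ME2|BR1|rd3|wr0
(3) want 1×MEM +1rd +0wr — yes → AL1|MU1|ME1|BR1|rd2|wr0
(4) want 1×MEM +2rd +0wr — yes → AL1|MU1|ME0|BR1|rd0|wr0
(5) want 1×BR +2rd +0wr — RD_PORT → AL1|MU1|ME0|BR1|rd0|wr0
(6) want 1×MEM +1rd +1wr — FU → AL1|MU1|ME0|BR1|rd0|wr0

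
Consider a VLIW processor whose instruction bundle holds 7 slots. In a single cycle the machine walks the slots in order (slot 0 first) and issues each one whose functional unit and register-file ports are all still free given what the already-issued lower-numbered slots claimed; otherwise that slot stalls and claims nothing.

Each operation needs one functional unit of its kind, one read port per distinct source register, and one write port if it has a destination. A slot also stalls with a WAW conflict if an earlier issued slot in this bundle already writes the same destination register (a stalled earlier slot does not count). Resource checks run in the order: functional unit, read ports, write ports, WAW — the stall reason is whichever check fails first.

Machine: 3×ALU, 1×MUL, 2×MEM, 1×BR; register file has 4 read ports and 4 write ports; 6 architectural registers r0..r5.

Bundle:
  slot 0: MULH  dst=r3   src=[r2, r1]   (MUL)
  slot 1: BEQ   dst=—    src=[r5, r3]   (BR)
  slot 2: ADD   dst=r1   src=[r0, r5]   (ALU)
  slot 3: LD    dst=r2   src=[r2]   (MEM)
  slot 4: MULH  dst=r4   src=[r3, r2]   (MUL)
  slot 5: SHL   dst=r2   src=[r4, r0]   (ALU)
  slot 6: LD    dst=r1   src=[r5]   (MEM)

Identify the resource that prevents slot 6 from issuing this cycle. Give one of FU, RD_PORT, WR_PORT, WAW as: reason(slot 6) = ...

slot 0 (MUL): ISSUE — free A3,Mu0,Ld2,B1 rp2 wp3
slot 1 (BR): ISSUE — free A3,Mu0,Ld2,B0 rp0 wp3
slot 2 (ALU): stall RD_PORT — free A3,Mu0,Ld2,B0 rp0 wp3
slot 3 (MEM): stall RD_PORT — free A3,Mu0,Ld2,B0 rp0 wp3
slot 4 (MUL): stall FU — free A3,Mu0,Ld2,B0 rp0 wp3
slot 5 (ALU): stall RD_PORT — free A3,Mu0,Ld2,B0 rp0 wp3
slot 6 (MEM): stall RD_PORT — free A3,Mu0,Ld2,B0 rp0 wp3

reason(slot 6) = RD_PORT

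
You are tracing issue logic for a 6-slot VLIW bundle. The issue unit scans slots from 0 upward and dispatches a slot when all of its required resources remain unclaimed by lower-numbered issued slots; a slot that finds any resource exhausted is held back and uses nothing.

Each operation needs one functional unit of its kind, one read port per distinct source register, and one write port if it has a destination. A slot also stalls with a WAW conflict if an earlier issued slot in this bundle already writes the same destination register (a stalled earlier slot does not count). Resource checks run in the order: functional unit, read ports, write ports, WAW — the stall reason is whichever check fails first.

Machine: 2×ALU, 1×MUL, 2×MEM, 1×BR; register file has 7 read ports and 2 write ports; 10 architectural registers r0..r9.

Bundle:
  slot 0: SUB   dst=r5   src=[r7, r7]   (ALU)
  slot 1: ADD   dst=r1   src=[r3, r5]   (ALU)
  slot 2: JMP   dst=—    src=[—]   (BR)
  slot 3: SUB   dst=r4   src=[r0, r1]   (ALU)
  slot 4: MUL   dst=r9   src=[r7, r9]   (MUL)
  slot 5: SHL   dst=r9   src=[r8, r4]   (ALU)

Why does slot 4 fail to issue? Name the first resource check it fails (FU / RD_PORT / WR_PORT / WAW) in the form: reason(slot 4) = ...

slot 0 (ALU): ISSUE — free A1,Mu1,Ld2,B1 rp6 wp1
slot 1 (ALU): ISSUE — free A0,Mu1,Ld2,B1 rp4 wp0
slot 2 (BR): ISSUE — free A0,Mu1,Ld2,B0 rp4 wp0
slot 3 (ALU): stall FU — free A0,Mu1,Ld2,B0 rp4 wp0
slot 4 (MUL): stall WR_PORT — free A0,Mu1,Ld2,B0 rp4 wp0
slot 5 (ALU): stall FU — free A0,Mu1,Ld2,B0 rp4 wp0

reason(slot 4) = WR_PORT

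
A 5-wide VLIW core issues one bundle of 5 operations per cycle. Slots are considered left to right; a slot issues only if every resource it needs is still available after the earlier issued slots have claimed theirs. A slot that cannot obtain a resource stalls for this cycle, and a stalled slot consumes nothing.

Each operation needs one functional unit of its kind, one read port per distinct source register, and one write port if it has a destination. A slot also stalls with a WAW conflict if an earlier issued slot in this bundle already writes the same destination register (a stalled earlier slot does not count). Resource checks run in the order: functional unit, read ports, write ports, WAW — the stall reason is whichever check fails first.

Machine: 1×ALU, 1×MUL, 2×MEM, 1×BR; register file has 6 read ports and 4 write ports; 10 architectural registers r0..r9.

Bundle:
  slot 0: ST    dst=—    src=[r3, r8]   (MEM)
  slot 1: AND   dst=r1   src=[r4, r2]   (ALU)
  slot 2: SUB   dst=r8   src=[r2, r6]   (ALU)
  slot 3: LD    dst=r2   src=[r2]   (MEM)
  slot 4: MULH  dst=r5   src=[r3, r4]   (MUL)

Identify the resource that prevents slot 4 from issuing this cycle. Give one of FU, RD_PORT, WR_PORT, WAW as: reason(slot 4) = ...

reason(slot 4) = RD_PORT

[0] MEM needs rd=2 wr=0: ok; after: ALU=1 MUL=1 MEM=1 BR=1, R=4, W=4
[1] ALU needs rd=2 wr=1: ok; after: ALU=0 MUL=1 MEM=1 BR=1, R=2, W=3
[2] ALU needs rd=2 wr=1: FU; after: ALU=0 MUL=1 MEM=1 BR=1, R=2, W=3
[3] MEM needs rd=1 wr=1: ok; after: ALU=0 MUL=1 MEM=0 BR=1, R=1, W=2
[4] MUL needs rd=2 wr=1: RD_PORT; after: ALU=0 MUL=1 MEM=0 BR=1, R=1, W=2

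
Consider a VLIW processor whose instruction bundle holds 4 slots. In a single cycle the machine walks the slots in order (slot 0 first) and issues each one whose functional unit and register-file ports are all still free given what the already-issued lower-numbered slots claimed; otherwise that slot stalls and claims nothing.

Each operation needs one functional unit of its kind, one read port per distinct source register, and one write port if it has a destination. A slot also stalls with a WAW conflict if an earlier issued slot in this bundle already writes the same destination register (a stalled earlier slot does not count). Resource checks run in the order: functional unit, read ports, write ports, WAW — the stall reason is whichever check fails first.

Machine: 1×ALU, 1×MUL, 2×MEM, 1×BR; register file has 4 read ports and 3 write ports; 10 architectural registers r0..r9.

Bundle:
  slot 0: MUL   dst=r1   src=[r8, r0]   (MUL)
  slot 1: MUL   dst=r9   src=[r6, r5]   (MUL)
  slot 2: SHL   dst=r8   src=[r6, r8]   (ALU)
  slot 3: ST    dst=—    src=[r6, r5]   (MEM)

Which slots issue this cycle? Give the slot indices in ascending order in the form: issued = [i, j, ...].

issued = [0, 2]

  0. MUL→r1 ⇒ go  {1A/0Mu/2Ld/1B | 2r 2w}
  1. MUL→r9 ⇒ no(FU)  {1A/0Mu/2Ld/1B | 2r 2w}
  2. ALU→r8 ⇒ go  {0A/0Mu/2Ld/1B | 0r 1w}
  3. MEM ⇒ no(RD_PORT)  {0A/0Mu/2Ld/1B | 0r 1w}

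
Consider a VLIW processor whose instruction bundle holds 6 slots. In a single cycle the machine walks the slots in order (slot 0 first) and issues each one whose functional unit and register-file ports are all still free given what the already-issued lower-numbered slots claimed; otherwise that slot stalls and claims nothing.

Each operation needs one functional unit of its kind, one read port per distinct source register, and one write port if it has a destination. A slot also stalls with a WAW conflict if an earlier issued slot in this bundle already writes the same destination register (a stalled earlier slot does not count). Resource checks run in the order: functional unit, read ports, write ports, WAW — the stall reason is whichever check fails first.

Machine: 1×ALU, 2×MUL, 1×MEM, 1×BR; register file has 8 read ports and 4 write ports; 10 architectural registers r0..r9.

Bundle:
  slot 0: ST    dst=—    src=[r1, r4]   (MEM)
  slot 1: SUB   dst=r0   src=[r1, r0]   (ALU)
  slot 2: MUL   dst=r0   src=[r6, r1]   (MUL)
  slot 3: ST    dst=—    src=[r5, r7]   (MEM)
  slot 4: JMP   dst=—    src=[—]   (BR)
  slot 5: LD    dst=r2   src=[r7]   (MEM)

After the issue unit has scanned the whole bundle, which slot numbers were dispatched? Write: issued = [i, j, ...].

issued = [0, 1, 4]

slot 0 (MEM): ISSUE — free A1,Mu2,Ld0,B1 rp6 wp4
slot 1 (ALU): ISSUE — free A0,Mu2,Ld0,B1 rp4 wp3
slot 2 (MUL): stall WAW — free A0,Mu2,Ld0,B1 rp4 wp3
slot 3 (MEM): stall FU — free A0,Mu2,Ld0,B1 rp4 wp3
slot 4 (BR): ISSUE — free A0,Mu2,Ld0,B0 rp4 wp3
slot 5 (MEM): stall FU — free A0,Mu2,Ld0,B0 rp4 wp3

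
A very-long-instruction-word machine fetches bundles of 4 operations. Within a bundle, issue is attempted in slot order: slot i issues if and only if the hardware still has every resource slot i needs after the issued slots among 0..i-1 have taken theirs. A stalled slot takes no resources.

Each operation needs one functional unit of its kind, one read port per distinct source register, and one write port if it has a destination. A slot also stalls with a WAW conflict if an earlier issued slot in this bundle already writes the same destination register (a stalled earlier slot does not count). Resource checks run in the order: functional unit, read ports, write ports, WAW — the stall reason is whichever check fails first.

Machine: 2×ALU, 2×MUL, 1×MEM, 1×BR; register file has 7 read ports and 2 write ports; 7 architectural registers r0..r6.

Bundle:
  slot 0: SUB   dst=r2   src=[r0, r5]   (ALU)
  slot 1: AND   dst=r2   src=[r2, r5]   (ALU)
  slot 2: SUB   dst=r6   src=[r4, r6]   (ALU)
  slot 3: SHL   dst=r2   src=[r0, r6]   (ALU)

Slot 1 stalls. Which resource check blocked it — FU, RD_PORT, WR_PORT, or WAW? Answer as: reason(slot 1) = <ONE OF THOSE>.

[0] ALU needs rd=2 wr=1: ok; after: ALU=1 MUL=2 MEM=1 BR=1, R=5, W=1
[1] ALU needs rd=2 wr=1: WAW; after: ALU=1 MUL=2 MEM=1 BR=1, R=5, W=1
[2] ALU needs rd=2 wr=1: ok; after: ALU=0 MUL=2 MEM=1 BR=1, R=3, W=0
[3] ALU needs rd=2 wr=1: FU; after: ALU=0 MUL=2 MEM=1 BR=1, R=3, W=0

reason(slot 1) = WAW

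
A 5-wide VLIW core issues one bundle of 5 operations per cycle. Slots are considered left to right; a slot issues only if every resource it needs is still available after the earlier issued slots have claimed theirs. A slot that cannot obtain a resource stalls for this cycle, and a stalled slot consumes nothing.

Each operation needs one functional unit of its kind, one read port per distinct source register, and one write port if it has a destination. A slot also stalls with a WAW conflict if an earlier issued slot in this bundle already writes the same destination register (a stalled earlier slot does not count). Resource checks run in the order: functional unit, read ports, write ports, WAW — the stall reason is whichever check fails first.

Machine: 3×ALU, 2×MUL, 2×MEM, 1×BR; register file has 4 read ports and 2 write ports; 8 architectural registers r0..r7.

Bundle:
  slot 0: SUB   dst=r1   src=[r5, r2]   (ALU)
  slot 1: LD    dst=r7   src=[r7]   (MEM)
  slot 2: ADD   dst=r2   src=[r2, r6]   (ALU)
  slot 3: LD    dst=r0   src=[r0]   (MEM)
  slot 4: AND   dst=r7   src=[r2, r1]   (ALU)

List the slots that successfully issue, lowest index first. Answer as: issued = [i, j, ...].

#0 ALU src=r5,r2 dispatched  <A:2 Mu:2 Ld:2 B:1 rd:2 wr:1>
#1 MEM src=r7 dispatched  <A:2 Mu:2 Ld:1 B:1 rd:1 wr:0>
#2 ALU src=r2,r6 held:RD_PORT  <A:2 Mu:2 Ld:1 B:1 rd:1 wr:0>
#3 MEM src=r0 held:WR_PORT  <A:2 Mu:2 Ld:1 B:1 rd:1 wr:0>
#4 ALU src=r2,r1 held:RD_PORT  <A:2 Mu:2 Ld:1 B:1 rd:1 wr:0>

issued = [0, 1]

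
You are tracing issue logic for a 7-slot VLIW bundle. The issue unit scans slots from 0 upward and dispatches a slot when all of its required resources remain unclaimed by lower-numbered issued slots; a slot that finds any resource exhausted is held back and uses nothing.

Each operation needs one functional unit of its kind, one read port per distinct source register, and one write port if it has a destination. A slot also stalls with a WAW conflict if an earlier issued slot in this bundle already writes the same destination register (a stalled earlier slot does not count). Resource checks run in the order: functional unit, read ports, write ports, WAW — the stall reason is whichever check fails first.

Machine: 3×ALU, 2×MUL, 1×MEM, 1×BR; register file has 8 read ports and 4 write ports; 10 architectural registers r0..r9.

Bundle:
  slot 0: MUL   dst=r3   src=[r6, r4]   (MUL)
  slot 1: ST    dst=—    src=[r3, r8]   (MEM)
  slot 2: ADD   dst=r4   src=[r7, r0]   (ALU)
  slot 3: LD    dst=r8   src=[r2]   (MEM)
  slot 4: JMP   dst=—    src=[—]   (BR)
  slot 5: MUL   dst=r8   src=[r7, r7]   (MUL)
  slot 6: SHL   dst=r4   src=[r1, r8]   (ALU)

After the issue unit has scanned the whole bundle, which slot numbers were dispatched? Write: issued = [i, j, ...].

issued = [0, 1, 2, 4, 5]

#0 MUL src=r6,r4 dispatched  <A:3 Mu:1 Ld:1 B:1 rd:6 wr:3>
#1 MEM src=r3,r8 dispatched  <A:3 Mu:1 Ld:0 B:1 rd:4 wr:3>
#2 ALU src=r7,r0 dispatched  <A:2 Mu:1 Ld:0 B:1 rd:2 wr:2>
#3 MEM src=r2 held:FU  <A:2 Mu:1 Ld:0 B:1 rd:2 wr:2>
#4 BR src=- dispatched  <A:2 Mu:1 Ld:0 B:0 rd:2 wr:2>
#5 MUL src=r7,r7 dispatched  <A:2 Mu:0 Ld:0 B:0 rd:1 wr:1>
#6 ALU src=r1,r8 held:RD_PORT  <A:2 Mu:0 Ld:0 B:0 rd:1 wr:1>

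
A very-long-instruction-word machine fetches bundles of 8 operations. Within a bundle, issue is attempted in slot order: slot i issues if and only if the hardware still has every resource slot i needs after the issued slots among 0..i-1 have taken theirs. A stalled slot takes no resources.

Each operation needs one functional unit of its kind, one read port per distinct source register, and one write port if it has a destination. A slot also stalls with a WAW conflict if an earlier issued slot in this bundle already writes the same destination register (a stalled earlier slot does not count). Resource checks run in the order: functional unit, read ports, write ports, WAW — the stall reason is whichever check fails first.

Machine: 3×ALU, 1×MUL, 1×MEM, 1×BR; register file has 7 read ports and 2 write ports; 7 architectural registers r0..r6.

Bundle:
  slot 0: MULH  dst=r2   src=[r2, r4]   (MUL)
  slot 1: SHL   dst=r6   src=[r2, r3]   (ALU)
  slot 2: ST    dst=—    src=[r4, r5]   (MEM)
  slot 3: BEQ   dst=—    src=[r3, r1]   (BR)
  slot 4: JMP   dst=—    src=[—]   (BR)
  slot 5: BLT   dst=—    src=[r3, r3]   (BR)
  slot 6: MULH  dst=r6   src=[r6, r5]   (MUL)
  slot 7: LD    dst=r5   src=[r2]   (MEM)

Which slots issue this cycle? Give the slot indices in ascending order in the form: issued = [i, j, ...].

#0 MUL src=r2,r4 dispatched  <A:3 Mu:0 Ld:1 B:1 rd:5 wr:1>
#1 ALU src=r2,r3 dispatched  <A:2 Mu:0 Ld:1 B:1 rd:3 wr:0>
#2 MEM src=r4,r5 dispatched  <A:2 Mu:0 Ld:0 B:1 rd:1 wr:0>
#3 BR src=r3,r1 held:RD_PORT  <A:2 Mu:0 Ld:0 B:1 rd:1 wr:0>
#4 BR src=- dispatched  <A:2 Mu:0 Ld:0 B:0 rd:1 wr:0>
#5 BR src=r3,r3 held:FU  <A:2 Mu:0 Ld:0 B:0 rd:1 wr:0>
#6 MUL src=r6,r5 held:FU  <A:2 Mu:0 Ld:0 B:0 rd:1 wr:0>
#7 MEM src=r2 held:FU  <A:2 Mu:0 Ld:0 B:0 rd:1 wr:0>

issued = [0, 1, 2, 4]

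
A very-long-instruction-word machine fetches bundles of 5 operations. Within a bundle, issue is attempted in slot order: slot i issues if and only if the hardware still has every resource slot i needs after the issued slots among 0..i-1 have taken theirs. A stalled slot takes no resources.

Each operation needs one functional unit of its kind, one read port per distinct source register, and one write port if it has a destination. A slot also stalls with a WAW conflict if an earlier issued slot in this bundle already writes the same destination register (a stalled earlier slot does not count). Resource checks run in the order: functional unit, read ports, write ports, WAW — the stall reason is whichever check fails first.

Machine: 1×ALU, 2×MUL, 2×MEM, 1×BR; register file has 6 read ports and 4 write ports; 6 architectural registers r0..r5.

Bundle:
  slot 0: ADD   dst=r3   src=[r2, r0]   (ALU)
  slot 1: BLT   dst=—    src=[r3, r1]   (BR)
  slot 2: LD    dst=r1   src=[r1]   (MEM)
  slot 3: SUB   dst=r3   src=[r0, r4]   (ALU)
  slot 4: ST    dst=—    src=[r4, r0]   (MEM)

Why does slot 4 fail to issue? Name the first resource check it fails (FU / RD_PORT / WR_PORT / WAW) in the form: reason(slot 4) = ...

reason(slot 4) = RD_PORT

[0] ALU needs rd=2 wr=1: ok; after: ALU=0 MUL=2 MEM=2 BR=1, R=4, W=3
[1] BR needs rd=2 wr=0: ok; after: ALU=0 MUL=2 MEM=2 BR=0, R=2, W=3
[2] MEM needs rd=1 wr=1: ok; after: ALU=0 MUL=2 MEM=1 BR=0, R=1, W=2
[3] ALU needs rd=2 wr=1: FU; after: ALU=0 MUL=2 MEM=1 BR=0, R=1, W=2
[4] MEM needs rd=2 wr=0: RD_PORT; after: ALU=0 MUL=2 MEM=1 BR=0, R=1, W=2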